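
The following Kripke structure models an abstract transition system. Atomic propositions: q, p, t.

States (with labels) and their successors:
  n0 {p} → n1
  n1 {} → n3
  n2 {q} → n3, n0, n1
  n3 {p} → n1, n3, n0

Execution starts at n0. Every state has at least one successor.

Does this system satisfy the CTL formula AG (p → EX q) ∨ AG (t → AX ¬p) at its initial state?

Yes

States satisfying p → EX q: {n1, n2}.
States satisfying AG (p → EX q): ∅.
States satisfying t → AX ¬p: {n0, n1, n2, n3}.
States satisfying AG (t → AX ¬p): {n0, n1, n2, n3}.
States satisfying AG (p → EX q) ∨ AG (t → AX ¬p): {n0, n1, n2, n3}.
n0 ∈ Sat(AG (p → EX q) ∨ AG (t → AX ¬p)).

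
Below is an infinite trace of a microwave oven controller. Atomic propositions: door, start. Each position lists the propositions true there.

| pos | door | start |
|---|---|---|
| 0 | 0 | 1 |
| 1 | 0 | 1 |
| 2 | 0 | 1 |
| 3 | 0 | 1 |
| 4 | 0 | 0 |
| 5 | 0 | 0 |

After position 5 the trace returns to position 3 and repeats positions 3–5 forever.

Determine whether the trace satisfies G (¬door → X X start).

Does not hold

¬door → X X start must hold at every position from 0 onward. It fails at position 2, so G (¬door → X X start) is false.
Positions where ¬door holds: 0, 1, 2, 3, 4, 5.
Check X X start at each: 0→ok, 1→ok, 2→fails, 3→fails, 4→ok, 5→fails.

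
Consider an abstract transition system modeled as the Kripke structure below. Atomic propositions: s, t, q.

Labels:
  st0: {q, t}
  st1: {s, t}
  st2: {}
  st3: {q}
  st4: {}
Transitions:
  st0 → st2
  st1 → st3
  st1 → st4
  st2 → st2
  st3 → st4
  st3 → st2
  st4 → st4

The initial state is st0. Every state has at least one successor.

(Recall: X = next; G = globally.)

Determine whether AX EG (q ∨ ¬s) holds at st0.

Satisfied

States satisfying EG (q ∨ ¬s): {st0, st2, st3, st4}.
States satisfying AX EG (q ∨ ¬s): {st0, st1, st2, st3, st4}.
st0 ∈ Sat(AX EG (q ∨ ¬s)).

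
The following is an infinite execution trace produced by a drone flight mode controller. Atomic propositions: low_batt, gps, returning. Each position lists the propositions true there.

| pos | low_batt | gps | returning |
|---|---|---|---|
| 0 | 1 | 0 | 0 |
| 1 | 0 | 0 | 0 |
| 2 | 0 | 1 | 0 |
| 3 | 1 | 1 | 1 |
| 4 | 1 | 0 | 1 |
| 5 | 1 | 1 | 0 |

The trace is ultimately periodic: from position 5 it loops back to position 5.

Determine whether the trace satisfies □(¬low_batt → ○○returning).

¬low_batt → ○○returning holds at every position 0..5, and those are all positions ever visited, so □(¬low_batt → ○○returning) holds.
Positions where ¬low_batt holds: 1, 2.
Check ○○returning at each: 1→ok, 2→ok.

Holds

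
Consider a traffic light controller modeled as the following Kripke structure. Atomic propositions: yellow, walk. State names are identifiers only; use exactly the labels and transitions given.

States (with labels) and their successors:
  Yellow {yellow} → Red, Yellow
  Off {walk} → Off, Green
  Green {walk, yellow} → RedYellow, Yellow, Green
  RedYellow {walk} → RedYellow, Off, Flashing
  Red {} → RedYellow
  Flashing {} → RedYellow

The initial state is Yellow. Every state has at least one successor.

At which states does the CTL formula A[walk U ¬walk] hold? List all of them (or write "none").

{Yellow, Red, Flashing}

States satisfying walk: {Off, Green, RedYellow}.
States satisfying ¬walk: {Yellow, Red, Flashing}.
States satisfying A[walk U ¬walk]: {Yellow, Red, Flashing}.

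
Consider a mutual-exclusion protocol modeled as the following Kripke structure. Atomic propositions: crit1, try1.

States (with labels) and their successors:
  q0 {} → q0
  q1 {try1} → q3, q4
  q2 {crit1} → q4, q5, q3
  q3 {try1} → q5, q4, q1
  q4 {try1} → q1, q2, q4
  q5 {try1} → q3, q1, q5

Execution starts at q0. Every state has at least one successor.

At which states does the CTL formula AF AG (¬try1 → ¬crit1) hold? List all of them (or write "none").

States satisfying AG (¬try1 → ¬crit1): {q0}.
States satisfying AF AG (¬try1 → ¬crit1): {q0}.

{q0}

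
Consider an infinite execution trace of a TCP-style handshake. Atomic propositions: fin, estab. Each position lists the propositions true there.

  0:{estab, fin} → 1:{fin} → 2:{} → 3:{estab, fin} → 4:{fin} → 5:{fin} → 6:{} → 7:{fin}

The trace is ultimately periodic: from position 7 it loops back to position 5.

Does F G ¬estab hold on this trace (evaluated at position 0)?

G ¬estab holds at position 4, which is reachable from 0, so F G ¬estab holds.

Holds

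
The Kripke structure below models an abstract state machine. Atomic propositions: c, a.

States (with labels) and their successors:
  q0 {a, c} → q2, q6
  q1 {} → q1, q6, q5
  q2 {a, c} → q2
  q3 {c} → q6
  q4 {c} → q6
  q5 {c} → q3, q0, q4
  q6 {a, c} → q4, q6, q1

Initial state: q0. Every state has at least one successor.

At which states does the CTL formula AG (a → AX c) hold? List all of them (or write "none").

{q2}

States satisfying a → AX c: {q0, q1, q2, q3, q4, q5}.
States satisfying AG (a → AX c): {q2}.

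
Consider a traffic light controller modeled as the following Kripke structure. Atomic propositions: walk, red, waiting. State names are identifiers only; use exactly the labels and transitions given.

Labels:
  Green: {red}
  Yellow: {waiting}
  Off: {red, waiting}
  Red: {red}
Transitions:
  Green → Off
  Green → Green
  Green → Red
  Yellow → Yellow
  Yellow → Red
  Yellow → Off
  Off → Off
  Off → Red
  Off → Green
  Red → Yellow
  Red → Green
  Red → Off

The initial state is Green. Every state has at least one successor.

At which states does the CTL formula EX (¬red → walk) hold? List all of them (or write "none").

{Green, Yellow, Off, Red}

States satisfying ¬red → walk: {Green, Off, Red}.
States satisfying EX (¬red → walk): {Green, Yellow, Off, Red}.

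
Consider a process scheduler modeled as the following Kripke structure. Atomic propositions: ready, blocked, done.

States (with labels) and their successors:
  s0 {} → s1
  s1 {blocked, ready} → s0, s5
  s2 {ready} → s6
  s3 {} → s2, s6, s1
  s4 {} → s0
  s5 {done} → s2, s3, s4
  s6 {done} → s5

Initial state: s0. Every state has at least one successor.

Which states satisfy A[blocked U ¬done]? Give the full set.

States satisfying blocked: {s1}.
States satisfying ¬done: {s0, s1, s2, s3, s4}.
States satisfying A[blocked U ¬done]: {s0, s1, s2, s3, s4}.

{s0, s1, s2, s3, s4}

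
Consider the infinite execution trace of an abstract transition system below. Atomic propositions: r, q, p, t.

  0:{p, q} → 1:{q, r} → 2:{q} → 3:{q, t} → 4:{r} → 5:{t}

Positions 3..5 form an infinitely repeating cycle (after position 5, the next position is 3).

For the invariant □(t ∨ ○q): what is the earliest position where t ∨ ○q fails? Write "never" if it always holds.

4

Check t ∨ ○q at each position in order: 0 ✓, 1 ✓, 2 ✓, 3 ✓.
At position 4 the labels are {r} and the next position 5 has {t}, so t ∨ ○q is false there. This is the first violation.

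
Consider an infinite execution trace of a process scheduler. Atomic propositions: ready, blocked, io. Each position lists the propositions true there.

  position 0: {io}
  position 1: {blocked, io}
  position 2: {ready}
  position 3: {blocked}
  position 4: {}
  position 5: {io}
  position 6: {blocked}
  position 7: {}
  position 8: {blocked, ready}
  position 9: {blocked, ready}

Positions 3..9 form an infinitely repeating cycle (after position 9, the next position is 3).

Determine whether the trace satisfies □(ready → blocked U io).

ready → blocked U io must hold at every position from 0 onward. It fails at position 2, so □(ready → blocked U io) is false.
Positions where ready holds: 2, 8, 9.
Check blocked U io at each: 2→fails, 8→fails, 9→fails.

No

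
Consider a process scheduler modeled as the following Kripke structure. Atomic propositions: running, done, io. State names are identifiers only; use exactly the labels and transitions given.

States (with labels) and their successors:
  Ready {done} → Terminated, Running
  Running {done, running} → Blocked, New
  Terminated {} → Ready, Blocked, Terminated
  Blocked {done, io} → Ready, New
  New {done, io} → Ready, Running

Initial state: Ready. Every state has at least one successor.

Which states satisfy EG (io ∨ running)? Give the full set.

{Running, Blocked, New}

States satisfying io ∨ running: {Running, Blocked, New}.
States satisfying EG (io ∨ running): {Running, Blocked, New}.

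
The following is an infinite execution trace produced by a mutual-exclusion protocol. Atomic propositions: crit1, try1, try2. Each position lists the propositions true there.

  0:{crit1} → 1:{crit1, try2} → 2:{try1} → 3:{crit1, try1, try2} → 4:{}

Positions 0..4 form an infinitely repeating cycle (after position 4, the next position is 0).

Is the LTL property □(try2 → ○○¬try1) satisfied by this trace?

try2 → ○○¬try1 must hold at every position from 0 onward. It fails at position 1, so □(try2 → ○○¬try1) is false.
Positions where try2 holds: 1, 3.
Check ○○¬try1 at each: 1→fails, 3→ok.

Does not hold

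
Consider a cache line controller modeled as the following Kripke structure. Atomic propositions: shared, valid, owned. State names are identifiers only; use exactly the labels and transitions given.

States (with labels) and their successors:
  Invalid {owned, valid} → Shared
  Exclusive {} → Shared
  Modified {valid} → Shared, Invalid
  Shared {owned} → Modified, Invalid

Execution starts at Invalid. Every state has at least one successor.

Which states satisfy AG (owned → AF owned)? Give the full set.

States satisfying owned → AF owned: {Invalid, Exclusive, Modified, Shared}.
States satisfying AG (owned → AF owned): {Invalid, Exclusive, Modified, Shared}.

{Invalid, Exclusive, Modified, Shared}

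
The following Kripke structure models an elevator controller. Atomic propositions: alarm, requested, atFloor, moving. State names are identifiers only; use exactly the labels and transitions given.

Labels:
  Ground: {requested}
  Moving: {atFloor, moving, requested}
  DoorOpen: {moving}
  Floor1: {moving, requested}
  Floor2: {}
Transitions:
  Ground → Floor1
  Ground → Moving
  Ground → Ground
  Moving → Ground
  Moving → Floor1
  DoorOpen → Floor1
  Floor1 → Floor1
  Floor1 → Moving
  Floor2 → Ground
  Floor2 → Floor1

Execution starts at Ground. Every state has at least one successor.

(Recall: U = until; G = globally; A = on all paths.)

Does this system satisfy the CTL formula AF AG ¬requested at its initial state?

States satisfying AG ¬requested: ∅.
States satisfying AF AG ¬requested: ∅.
There is a path from Ground along which AG ¬requested never holds.
Ground ∉ Sat(AF AG ¬requested).

Violated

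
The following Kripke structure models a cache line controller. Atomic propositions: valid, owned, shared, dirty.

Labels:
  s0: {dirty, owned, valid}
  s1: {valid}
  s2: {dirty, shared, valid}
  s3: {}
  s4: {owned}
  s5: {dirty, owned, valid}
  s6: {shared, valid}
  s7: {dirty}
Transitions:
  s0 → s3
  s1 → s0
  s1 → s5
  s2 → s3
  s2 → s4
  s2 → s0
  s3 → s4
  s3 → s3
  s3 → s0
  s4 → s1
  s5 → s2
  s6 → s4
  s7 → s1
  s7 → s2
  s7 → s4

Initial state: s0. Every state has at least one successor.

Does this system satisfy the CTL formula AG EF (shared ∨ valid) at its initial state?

States satisfying EF (shared ∨ valid): {s0, s1, s2, s3, s4, s5, s6, s7}.
States satisfying AG EF (shared ∨ valid): {s0, s1, s2, s3, s4, s5, s6, s7}.
Every state reachable from s0 satisfies EF (shared ∨ valid).
s0 ∈ Sat(AG EF (shared ∨ valid)).

Holds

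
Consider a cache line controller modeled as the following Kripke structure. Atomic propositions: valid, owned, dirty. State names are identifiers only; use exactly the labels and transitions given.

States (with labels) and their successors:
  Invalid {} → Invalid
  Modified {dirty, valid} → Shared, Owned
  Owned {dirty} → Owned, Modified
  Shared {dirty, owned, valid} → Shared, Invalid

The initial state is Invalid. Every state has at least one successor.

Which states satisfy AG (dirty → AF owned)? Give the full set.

{Invalid, Shared}

States satisfying dirty → AF owned: {Invalid, Shared}.
States satisfying AG (dirty → AF owned): {Invalid, Shared}.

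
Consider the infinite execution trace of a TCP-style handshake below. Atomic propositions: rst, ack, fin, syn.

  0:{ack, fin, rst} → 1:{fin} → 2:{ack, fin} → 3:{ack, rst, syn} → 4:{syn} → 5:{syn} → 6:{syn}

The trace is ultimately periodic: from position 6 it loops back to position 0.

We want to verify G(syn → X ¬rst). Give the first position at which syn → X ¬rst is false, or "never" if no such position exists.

6

Check syn → X ¬rst at each position in order: 0 ✓, 1 ✓, 2 ✓, 3 ✓, 4 ✓, 5 ✓.
At position 6 the labels are {syn} and the next position 0 has {ack, fin, rst}, so syn → X ¬rst is false there. This is the first violation.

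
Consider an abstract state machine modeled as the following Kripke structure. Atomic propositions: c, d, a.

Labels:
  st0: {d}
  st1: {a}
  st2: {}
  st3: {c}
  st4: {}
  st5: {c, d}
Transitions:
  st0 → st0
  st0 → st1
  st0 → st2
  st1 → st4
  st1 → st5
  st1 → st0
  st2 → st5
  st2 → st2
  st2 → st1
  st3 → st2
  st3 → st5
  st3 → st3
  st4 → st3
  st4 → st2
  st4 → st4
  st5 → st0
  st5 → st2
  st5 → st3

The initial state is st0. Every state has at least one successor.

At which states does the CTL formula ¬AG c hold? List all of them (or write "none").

States satisfying c: {st3, st5}.
States satisfying AG c: ∅.
States satisfying ¬AG c: {st0, st1, st2, st3, st4, st5}.

{st0, st1, st2, st3, st4, st5}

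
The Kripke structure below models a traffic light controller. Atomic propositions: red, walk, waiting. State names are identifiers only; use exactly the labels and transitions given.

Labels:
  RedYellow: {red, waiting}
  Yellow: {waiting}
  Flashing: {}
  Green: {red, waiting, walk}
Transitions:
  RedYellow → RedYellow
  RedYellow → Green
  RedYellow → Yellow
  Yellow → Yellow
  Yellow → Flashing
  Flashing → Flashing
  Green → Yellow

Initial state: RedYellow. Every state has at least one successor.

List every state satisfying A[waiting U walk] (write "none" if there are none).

States satisfying waiting: {RedYellow, Yellow, Green}.
States satisfying walk: {Green}.
States satisfying A[waiting U walk]: {Green}.

{Green}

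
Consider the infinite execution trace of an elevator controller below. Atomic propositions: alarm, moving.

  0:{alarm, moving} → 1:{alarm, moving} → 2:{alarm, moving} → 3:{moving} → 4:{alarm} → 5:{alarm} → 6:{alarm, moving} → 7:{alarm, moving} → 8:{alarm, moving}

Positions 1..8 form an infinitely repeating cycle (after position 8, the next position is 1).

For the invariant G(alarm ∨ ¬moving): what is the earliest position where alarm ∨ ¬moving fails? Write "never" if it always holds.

Check alarm ∨ ¬moving at each position in order: 0 ✓, 1 ✓, 2 ✓.
At position 3 the labels are {moving}, so alarm ∨ ¬moving is false there. This is the first violation.

3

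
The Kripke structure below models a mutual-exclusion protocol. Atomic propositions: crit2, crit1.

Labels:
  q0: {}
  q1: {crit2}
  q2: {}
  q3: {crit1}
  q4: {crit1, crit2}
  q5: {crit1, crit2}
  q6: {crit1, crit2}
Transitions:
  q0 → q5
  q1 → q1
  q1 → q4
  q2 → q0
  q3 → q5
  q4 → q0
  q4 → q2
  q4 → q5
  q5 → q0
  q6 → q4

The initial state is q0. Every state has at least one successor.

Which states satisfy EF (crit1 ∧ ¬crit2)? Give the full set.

{q3}

States satisfying crit1 ∧ ¬crit2: {q3}.
States satisfying EF (crit1 ∧ ¬crit2): {q3}.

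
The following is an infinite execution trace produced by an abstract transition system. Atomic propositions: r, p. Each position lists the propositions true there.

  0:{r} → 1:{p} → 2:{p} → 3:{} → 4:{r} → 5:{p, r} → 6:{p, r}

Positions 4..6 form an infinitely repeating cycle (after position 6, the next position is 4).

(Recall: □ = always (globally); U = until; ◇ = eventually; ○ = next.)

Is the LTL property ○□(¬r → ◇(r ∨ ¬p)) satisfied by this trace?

Holds

The position after 0 is 1; □(¬r → ◇(r ∨ ¬p)) is true there.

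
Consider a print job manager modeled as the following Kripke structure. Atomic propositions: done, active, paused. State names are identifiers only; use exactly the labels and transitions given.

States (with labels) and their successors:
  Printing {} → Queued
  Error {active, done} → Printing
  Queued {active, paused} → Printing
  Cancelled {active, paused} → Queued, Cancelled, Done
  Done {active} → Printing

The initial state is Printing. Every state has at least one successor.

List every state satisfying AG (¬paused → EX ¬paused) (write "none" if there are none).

none

States satisfying ¬paused → EX ¬paused: {Error, Queued, Cancelled, Done}.
States satisfying AG (¬paused → EX ¬paused): ∅.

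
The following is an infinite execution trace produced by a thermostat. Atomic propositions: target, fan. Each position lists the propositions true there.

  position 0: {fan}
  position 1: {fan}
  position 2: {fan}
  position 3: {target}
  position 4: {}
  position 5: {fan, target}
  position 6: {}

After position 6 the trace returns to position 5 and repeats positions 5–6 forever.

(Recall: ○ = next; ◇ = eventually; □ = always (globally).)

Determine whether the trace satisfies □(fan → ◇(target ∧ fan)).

fan → ◇(target ∧ fan) holds at every position 0..6, and those are all positions ever visited, so □(fan → ◇(target ∧ fan)) holds.
Positions where fan holds: 0, 1, 2, 5.
Check ◇(target ∧ fan) at each: 0→ok, 1→ok, 2→ok, 5→ok.

Holds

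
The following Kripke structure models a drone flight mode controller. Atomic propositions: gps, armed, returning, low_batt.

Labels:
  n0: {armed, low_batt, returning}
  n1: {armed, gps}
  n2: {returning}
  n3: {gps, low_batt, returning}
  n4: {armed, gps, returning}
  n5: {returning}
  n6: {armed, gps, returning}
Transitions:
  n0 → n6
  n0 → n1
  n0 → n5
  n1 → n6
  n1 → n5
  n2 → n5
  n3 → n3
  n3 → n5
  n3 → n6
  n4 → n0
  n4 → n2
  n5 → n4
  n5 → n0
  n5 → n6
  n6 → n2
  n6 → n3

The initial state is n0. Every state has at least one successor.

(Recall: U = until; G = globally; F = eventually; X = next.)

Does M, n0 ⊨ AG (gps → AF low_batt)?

Violated

States satisfying gps → AF low_batt: {n0, n2, n3, n5}.
States satisfying AG (gps → AF low_batt): ∅.
n1 is reachable from n0 and violates gps → AF low_batt, so AG fails at n0.
n0 ∉ Sat(AG (gps → AF low_batt)).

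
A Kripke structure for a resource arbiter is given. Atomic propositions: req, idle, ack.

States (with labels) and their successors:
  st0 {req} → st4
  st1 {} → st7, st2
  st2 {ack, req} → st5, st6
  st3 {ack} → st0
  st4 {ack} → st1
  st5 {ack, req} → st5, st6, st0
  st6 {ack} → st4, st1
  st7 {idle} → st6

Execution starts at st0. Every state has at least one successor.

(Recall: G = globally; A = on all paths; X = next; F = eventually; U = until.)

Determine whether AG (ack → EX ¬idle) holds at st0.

Yes

States satisfying ack → EX ¬idle: {st0, st1, st2, st3, st4, st5, st6, st7}.
States satisfying AG (ack → EX ¬idle): {st0, st1, st2, st3, st4, st5, st6, st7}.
Every state reachable from st0 satisfies ack → EX ¬idle.
st0 ∈ Sat(AG (ack → EX ¬idle)).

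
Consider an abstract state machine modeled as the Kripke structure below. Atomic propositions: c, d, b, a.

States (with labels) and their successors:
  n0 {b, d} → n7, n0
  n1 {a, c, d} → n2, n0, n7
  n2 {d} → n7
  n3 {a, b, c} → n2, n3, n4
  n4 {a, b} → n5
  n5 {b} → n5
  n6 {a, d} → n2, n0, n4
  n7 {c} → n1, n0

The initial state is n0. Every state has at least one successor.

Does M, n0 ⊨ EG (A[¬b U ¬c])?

States satisfying A[¬b U ¬c]: {n0, n2, n4, n5, n6}.
States satisfying EG (A[¬b U ¬c]): {n0, n4, n5, n6}.
n0 ∈ Sat(EG (A[¬b U ¬c])).

Holds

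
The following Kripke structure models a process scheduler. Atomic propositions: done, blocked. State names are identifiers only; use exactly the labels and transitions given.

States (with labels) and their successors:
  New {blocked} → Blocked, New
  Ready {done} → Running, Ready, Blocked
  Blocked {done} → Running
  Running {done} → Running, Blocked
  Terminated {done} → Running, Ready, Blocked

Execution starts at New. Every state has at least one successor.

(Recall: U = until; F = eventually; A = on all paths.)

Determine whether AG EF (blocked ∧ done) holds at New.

States satisfying EF (blocked ∧ done): ∅.
States satisfying AG EF (blocked ∧ done): ∅.
Blocked is reachable from New and violates EF (blocked ∧ done), so AG fails at New.
New ∉ Sat(AG EF (blocked ∧ done)).

Does not hold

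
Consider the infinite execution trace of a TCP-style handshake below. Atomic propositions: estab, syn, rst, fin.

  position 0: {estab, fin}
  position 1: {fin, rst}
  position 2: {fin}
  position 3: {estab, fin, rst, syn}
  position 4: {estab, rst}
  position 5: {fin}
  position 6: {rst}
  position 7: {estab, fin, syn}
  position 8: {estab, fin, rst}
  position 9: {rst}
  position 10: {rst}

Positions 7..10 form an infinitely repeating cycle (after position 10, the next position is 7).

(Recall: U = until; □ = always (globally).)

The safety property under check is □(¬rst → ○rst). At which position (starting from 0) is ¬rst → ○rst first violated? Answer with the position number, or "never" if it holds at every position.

never

¬rst → ○rst holds at every position 0..10, and those are all the positions the trace ever visits, so the invariant □(¬rst → ○rst) is never violated.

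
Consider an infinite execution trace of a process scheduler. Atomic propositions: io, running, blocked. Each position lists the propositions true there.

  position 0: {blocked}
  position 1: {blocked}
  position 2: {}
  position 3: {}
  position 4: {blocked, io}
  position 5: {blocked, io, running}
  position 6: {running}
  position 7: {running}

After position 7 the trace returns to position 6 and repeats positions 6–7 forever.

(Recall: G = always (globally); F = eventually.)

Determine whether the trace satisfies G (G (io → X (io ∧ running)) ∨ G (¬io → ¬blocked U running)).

G (io → X (io ∧ running)) ∨ G (¬io → ¬blocked U running) must hold at every position from 0 onward. It fails at position 0, so G (G (io → X (io ∧ running)) ∨ G (¬io → ¬blocked U running)) is false.

No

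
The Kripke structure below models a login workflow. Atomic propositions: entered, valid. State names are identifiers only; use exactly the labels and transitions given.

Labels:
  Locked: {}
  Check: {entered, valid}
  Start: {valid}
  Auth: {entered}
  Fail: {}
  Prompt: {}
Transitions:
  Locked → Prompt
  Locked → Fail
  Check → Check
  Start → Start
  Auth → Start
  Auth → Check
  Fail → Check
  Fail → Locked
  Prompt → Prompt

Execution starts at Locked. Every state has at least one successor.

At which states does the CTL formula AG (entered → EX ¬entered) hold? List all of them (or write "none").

States satisfying entered → EX ¬entered: {Locked, Start, Auth, Fail, Prompt}.
States satisfying AG (entered → EX ¬entered): {Start, Prompt}.

{Start, Prompt}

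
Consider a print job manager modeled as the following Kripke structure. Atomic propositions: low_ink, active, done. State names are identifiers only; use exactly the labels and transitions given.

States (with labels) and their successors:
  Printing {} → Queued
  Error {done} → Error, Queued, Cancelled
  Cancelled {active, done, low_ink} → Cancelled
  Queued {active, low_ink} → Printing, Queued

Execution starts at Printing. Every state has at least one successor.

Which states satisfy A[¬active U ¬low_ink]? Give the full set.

{Printing, Error}

States satisfying ¬active: {Printing, Error}.
States satisfying ¬low_ink: {Printing, Error}.
States satisfying A[¬active U ¬low_ink]: {Printing, Error}.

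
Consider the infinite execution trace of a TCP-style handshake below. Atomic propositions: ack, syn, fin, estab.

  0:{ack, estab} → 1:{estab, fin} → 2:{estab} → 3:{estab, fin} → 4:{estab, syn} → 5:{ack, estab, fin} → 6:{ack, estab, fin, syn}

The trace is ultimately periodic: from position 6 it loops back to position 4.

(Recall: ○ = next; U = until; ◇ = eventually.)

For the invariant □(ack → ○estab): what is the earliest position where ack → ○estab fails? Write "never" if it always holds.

never

ack → ○estab holds at every position 0..6, and those are all the positions the trace ever visits, so the invariant □(ack → ○estab) is never violated.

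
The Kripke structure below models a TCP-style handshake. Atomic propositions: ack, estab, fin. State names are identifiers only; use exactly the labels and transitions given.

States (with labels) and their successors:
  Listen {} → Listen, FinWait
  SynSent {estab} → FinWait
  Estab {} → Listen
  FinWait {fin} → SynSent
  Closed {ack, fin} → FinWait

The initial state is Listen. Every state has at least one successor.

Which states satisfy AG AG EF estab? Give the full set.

States satisfying AG EF estab: {Listen, SynSent, Estab, FinWait, Closed}.
States satisfying AG AG EF estab: {Listen, SynSent, Estab, FinWait, Closed}.

{Listen, SynSent, Estab, FinWait, Closed}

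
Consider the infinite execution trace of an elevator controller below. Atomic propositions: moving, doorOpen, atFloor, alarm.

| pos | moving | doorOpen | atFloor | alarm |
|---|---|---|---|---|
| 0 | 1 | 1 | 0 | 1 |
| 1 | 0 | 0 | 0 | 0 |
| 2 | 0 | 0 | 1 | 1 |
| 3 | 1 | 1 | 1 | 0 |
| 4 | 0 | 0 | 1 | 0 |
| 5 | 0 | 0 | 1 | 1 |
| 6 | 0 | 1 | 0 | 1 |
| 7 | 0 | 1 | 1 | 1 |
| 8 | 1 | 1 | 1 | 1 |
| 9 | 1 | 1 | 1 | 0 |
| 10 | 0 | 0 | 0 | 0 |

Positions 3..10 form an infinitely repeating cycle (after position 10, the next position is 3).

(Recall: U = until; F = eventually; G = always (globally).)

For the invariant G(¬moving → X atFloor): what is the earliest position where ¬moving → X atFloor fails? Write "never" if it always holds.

Check ¬moving → X atFloor at each position in order: 0 ✓, 1 ✓, 2 ✓, 3 ✓, 4 ✓.
At position 5 the labels are {alarm, atFloor} and the next position 6 has {alarm, doorOpen}, so ¬moving → X atFloor is false there. This is the first violation.

5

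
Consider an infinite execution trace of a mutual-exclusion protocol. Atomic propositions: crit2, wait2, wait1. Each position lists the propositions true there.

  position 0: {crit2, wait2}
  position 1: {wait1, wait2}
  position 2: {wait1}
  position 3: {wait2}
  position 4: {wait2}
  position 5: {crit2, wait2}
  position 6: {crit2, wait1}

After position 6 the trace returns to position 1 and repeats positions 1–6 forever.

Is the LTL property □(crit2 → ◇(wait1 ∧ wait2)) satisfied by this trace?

Holds

crit2 → ◇(wait1 ∧ wait2) holds at every position 0..6, and those are all positions ever visited, so □(crit2 → ◇(wait1 ∧ wait2)) holds.
Positions where crit2 holds: 0, 5, 6.
Check ◇(wait1 ∧ wait2) at each: 0→ok, 5→ok, 6→ok.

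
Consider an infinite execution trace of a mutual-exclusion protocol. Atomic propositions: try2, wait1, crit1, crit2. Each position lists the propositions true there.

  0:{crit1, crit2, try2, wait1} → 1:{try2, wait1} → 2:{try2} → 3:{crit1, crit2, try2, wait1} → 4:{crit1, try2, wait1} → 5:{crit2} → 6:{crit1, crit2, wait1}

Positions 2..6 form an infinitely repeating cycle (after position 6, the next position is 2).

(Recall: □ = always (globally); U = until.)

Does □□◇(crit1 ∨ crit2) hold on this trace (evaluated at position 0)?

□◇(crit1 ∨ crit2) holds at every position 0..6, and those are all positions ever visited, so □□◇(crit1 ∨ crit2) holds.

Satisfied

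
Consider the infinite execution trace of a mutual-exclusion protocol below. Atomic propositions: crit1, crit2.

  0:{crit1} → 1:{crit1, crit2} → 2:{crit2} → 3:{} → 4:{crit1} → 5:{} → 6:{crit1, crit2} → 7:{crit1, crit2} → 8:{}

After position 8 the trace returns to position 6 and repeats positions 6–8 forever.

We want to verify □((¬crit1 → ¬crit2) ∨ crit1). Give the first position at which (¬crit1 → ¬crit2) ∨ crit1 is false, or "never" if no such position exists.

Check (¬crit1 → ¬crit2) ∨ crit1 at each position in order: 0 ✓, 1 ✓.
At position 2 the labels are {crit2}, so (¬crit1 → ¬crit2) ∨ crit1 is false there. This is the first violation.

2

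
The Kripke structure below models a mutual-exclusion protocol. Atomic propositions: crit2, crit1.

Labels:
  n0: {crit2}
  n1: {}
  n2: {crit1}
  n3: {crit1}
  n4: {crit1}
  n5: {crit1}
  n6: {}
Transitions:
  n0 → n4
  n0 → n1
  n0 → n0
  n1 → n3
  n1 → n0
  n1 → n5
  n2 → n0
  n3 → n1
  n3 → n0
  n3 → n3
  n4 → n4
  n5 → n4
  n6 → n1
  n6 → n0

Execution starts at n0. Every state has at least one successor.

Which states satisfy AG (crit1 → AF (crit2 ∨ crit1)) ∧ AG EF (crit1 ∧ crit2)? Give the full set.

States satisfying crit1 → AF (crit2 ∨ crit1): {n0, n1, n2, n3, n4, n5, n6}.
States satisfying AG (crit1 → AF (crit2 ∨ crit1)): {n0, n1, n2, n3, n4, n5, n6}.
States satisfying EF (crit1 ∧ crit2): ∅.
States satisfying AG EF (crit1 ∧ crit2): ∅.
States satisfying AG (crit1 → AF (crit2 ∨ crit1)) ∧ AG EF (crit1 ∧ crit2): ∅.

none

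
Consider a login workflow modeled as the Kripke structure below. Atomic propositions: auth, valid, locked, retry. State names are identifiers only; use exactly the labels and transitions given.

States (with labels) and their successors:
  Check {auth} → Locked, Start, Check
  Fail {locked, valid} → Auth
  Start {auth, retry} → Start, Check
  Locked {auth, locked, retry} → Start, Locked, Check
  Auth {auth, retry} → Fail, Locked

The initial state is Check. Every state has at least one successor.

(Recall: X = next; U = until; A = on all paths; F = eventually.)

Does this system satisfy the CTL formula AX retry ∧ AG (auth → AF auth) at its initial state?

States satisfying retry: {Start, Locked, Auth}.
States satisfying AX retry: {Fail}.
States satisfying auth → AF auth: {Check, Fail, Start, Locked, Auth}.
States satisfying AG (auth → AF auth): {Check, Fail, Start, Locked, Auth}.
States satisfying AX retry ∧ AG (auth → AF auth): {Fail}.
Check ∉ Sat(AX retry ∧ AG (auth → AF auth)).

No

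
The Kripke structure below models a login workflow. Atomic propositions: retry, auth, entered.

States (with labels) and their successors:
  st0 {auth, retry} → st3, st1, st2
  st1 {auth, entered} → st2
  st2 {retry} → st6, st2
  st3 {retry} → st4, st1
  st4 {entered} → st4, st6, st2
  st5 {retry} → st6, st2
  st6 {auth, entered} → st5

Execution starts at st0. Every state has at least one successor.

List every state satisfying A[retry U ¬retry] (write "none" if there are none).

{st1, st3, st4, st6}

States satisfying retry: {st0, st2, st3, st5}.
States satisfying ¬retry: {st1, st4, st6}.
States satisfying A[retry U ¬retry]: {st1, st3, st4, st6}.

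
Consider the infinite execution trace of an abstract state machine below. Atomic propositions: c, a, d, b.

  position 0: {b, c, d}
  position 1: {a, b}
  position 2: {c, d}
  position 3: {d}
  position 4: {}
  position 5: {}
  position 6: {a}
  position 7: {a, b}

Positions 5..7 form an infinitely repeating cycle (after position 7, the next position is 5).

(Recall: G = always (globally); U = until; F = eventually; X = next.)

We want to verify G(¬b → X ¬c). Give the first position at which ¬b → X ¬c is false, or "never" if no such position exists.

never

¬b → X ¬c holds at every position 0..7, and those are all the positions the trace ever visits, so the invariant G(¬b → X ¬c) is never violated.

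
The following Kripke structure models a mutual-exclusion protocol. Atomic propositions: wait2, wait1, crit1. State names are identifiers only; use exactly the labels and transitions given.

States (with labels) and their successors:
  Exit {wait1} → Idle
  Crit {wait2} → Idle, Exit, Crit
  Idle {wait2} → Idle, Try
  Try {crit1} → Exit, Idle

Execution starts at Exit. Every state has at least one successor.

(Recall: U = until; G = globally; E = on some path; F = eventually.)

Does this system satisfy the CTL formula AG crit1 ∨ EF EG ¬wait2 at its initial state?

States satisfying crit1: {Try}.
States satisfying AG crit1: ∅.
States satisfying EG ¬wait2: ∅.
States satisfying EF EG ¬wait2: ∅.
States satisfying AG crit1 ∨ EF EG ¬wait2: ∅.
Exit ∉ Sat(AG crit1 ∨ EF EG ¬wait2).

Violated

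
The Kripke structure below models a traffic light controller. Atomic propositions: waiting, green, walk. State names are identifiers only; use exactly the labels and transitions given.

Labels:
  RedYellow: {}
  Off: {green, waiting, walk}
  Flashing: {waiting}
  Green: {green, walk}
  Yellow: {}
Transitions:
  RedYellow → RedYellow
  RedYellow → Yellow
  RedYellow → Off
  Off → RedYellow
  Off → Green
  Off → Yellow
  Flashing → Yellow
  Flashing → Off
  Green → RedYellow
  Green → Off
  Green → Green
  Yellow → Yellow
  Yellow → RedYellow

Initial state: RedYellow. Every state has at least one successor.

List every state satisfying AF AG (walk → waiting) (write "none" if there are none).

States satisfying AG (walk → waiting): ∅.
States satisfying AF AG (walk → waiting): ∅.

none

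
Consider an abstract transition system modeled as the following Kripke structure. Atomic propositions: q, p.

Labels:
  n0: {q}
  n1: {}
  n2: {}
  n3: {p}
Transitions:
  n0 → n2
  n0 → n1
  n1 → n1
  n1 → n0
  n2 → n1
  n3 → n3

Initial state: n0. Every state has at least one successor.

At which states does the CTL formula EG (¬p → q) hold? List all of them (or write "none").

{n3}

States satisfying ¬p → q: {n0, n3}.
States satisfying EG (¬p → q): {n3}.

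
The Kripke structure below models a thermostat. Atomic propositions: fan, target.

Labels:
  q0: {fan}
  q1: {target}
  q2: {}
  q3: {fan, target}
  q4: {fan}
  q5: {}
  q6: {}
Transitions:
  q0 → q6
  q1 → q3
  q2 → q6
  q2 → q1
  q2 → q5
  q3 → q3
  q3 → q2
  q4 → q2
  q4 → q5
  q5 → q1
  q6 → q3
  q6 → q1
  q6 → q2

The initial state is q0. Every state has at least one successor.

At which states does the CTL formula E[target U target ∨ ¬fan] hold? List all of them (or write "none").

{q1, q2, q3, q5, q6}

States satisfying target: {q1, q3}.
States satisfying target ∨ ¬fan: {q1, q2, q3, q5, q6}.
States satisfying E[target U target ∨ ¬fan]: {q1, q2, q3, q5, q6}.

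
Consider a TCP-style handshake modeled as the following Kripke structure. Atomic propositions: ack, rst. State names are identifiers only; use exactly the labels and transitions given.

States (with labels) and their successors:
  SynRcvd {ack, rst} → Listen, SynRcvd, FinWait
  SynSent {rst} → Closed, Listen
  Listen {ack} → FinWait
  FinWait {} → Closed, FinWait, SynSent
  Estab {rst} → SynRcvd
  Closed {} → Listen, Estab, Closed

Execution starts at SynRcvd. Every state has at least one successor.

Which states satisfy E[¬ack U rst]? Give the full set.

States satisfying ¬ack: {SynSent, FinWait, Estab, Closed}.
States satisfying rst: {SynRcvd, SynSent, Estab}.
States satisfying E[¬ack U rst]: {SynRcvd, SynSent, FinWait, Estab, Closed}.

{SynRcvd, SynSent, FinWait, Estab, Closed}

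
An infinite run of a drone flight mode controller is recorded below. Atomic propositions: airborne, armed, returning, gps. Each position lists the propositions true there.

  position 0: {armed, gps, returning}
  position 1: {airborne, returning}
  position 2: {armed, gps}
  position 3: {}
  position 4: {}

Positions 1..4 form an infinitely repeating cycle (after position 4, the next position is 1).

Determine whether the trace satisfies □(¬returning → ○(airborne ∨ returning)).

¬returning → ○(airborne ∨ returning) must hold at every position from 0 onward. It fails at position 2, so □(¬returning → ○(airborne ∨ returning)) is false.
Positions where ¬returning holds: 2, 3, 4.
Check ○(airborne ∨ returning) at each: 2→fails, 3→fails, 4→ok.

Does not hold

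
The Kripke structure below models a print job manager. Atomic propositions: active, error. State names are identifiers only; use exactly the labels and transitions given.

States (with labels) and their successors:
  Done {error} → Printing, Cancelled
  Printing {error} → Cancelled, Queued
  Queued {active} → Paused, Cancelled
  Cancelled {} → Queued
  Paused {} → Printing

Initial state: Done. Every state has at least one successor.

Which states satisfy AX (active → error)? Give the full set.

{Done, Queued, Paused}

States satisfying active → error: {Done, Printing, Cancelled, Paused}.
States satisfying AX (active → error): {Done, Queued, Paused}.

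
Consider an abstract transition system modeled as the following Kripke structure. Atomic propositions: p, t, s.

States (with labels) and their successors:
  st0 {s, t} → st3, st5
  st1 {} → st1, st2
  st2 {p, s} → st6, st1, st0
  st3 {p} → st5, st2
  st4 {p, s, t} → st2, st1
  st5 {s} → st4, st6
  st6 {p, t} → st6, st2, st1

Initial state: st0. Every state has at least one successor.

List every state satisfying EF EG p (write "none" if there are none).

States satisfying EG p: {st2, st3, st4, st6}.
States satisfying EF EG p: {st0, st1, st2, st3, st4, st5, st6}.

{st0, st1, st2, st3, st4, st5, st6}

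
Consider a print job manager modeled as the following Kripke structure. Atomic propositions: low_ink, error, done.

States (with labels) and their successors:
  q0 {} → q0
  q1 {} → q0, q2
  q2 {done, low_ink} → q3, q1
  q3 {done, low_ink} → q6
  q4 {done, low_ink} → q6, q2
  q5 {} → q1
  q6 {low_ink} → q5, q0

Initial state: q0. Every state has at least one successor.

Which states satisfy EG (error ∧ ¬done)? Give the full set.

States satisfying error ∧ ¬done: ∅.
States satisfying EG (error ∧ ¬done): ∅.

none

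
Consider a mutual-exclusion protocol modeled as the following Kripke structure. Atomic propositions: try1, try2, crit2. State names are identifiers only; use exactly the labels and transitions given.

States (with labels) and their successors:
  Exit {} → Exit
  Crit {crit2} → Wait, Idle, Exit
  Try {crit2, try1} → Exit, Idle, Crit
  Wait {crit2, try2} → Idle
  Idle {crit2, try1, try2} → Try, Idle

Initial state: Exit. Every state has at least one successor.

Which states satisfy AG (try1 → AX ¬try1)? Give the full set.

States satisfying try1 → AX ¬try1: {Exit, Crit, Wait}.
States satisfying AG (try1 → AX ¬try1): {Exit}.

{Exit}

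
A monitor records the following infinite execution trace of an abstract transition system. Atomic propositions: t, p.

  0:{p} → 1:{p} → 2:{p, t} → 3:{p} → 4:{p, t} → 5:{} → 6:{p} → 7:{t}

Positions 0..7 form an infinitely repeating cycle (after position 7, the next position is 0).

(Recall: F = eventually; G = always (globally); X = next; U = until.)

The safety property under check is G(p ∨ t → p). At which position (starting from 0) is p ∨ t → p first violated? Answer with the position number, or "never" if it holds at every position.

7

Check p ∨ t → p at each position in order: 0 ✓, 1 ✓, 2 ✓, 3 ✓, 4 ✓, 5 ✓, 6 ✓.
At position 7 the labels are {t}, so p ∨ t → p is false there. This is the first violation.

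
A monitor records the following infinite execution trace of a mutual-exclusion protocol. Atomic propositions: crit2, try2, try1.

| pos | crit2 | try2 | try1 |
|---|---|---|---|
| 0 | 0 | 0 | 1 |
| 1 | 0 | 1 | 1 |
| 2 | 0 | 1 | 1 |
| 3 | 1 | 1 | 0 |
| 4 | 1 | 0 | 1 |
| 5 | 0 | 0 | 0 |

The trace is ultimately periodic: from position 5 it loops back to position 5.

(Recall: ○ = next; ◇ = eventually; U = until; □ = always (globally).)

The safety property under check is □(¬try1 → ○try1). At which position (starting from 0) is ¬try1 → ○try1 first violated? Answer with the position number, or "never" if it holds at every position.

Check ¬try1 → ○try1 at each position in order: 0 ✓, 1 ✓, 2 ✓, 3 ✓, 4 ✓.
At position 5 the labels are {} and the next position 5 has {}, so ¬try1 → ○try1 is false there. This is the first violation.

5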